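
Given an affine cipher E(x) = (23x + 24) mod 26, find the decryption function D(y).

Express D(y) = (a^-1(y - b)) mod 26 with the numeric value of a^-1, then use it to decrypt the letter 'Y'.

Step 1: Find a^-1, the modular inverse of 23 mod 26.
Step 2: We need 23 * a^-1 = 1 (mod 26).
Step 3: 23 * 17 = 391 = 15 * 26 + 1, so a^-1 = 17.
Step 4: D(y) = 17(y - 24) mod 26.
Step 5: Apply to 'Y' (y = 24): D(24) = 17 * (24 - 24) mod 26 = 17 * 0 mod 26 = 0 -> 'A'.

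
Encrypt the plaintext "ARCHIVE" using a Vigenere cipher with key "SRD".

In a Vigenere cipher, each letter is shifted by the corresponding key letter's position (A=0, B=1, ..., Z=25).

Step 1: Repeat key to match plaintext length:
  Plaintext: ARCHIVE
  Key:       SRDSRDS
Step 2: Encrypt each letter:
  A(0) + S(18) = (0+18) mod 26 = 18 = S
  R(17) + R(17) = (17+17) mod 26 = 8 = I
  C(2) + D(3) = (2+3) mod 26 = 5 = F
  H(7) + S(18) = (7+18) mod 26 = 25 = Z
  I(8) + R(17) = (8+17) mod 26 = 25 = Z
  V(21) + D(3) = (21+3) mod 26 = 24 = Y
  E(4) + S(18) = (4+18) mod 26 = 22 = W
Ciphertext: SIFZZYW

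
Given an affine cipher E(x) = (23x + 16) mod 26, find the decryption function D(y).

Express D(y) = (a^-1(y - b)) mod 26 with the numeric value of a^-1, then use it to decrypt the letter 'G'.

Step 1: Find a^-1, the modular inverse of 23 mod 26.
Step 2: We need 23 * a^-1 = 1 (mod 26).
Step 3: 23 * 17 = 391 = 15 * 26 + 1, so a^-1 = 17.
Step 4: D(y) = 17(y - 16) mod 26.
Step 5: Apply to 'G' (y = 6): D(6) = 17 * (6 - 16) mod 26 = 17 * -10 mod 26 = 12 -> 'M'.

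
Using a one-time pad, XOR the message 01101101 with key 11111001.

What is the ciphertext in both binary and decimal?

Step 1: Write out the XOR operation bit by bit:
  Message: 01101101
  Key:     11111001
  XOR:     10010100
Step 2: Convert to decimal: 10010100 = 148.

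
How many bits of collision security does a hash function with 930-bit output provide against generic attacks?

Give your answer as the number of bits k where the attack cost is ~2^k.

Step 1: The hash has a 930-bit output.
Step 2: Collision resistance means it should be infeasible to find any x != y with h(x) = h(y).
By the birthday bound, a generic collision search succeeds after about sqrt(2^930) = 2^(930/2) = 2^465 evaluations.
Step 3: Security level = 465 bits.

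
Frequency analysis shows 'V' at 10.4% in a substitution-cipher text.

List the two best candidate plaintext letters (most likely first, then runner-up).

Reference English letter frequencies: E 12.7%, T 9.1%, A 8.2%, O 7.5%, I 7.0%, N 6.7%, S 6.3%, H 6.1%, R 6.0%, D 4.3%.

Step 1: Observed frequency of 'V' is 10.4%.
Step 2: Compute distances to each reference frequency and sort:
  T (9.1%): difference = 1.3% <-- BEST
  A (8.2%): difference = 2.2% <-- RUNNER-UP
  E (12.7%): difference = 2.3%
  O (7.5%): difference = 2.9%
  I (7.0%): difference = 3.4%
Step 3: Most likely is 'T' (9.1%, diff 1.3%); second most likely is 'A' (8.2%, diff 2.2%).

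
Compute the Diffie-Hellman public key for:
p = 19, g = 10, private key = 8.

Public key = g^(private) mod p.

Step 1: A = g^a mod p = 10^8 mod 19.
  10^1 mod 19 = 10
  10^2 mod 19 = (10 * 10) mod 19 = 5
  10^3 mod 19 = (5 * 10) mod 19 = 12
  10^4 mod 19 = (12 * 10) mod 19 = 6
  10^5 mod 19 = (6 * 10) mod 19 = 3
  10^6 mod 19 = (3 * 10) mod 19 = 11
  10^7 mod 19 = (11 * 10) mod 19 = 15
  10^8 mod 19 = (15 * 10) mod 19 = 17
Result: A = 17.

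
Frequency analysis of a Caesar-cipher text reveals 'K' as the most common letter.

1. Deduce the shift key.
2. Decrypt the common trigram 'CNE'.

Step 1: In English, 'E' is the most frequent letter (12.7%).
Step 2: The most frequent ciphertext letter is 'K' (position 10).
Step 3: Shift = (10 - 4) mod 26 = 6.
Step 4: Decrypt 'CNE' by shifting back 6:
  C -> W
  N -> H
  E -> Y
Step 5: 'CNE' decrypts to 'WHY'.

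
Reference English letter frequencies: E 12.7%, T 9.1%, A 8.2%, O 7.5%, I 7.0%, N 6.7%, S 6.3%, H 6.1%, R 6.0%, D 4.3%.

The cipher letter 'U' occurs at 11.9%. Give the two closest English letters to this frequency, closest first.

Step 1: Observed frequency of 'U' is 11.9%.
Step 2: Compute distances to each reference frequency and sort:
  E (12.7%): difference = 0.8% <-- BEST
  T (9.1%): difference = 2.8% <-- RUNNER-UP
  A (8.2%): difference = 3.7%
  O (7.5%): difference = 4.4%
  I (7.0%): difference = 4.9%
Step 3: Most likely is 'E' (12.7%, diff 0.8%); second most likely is 'T' (9.1%, diff 2.8%).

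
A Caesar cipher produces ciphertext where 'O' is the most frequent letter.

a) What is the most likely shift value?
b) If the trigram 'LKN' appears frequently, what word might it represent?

Step 1: In English, 'E' is the most frequent letter (12.7%).
Step 2: The most frequent ciphertext letter is 'O' (position 14).
Step 3: Shift = (14 - 4) mod 26 = 10.
Step 4: Decrypt 'LKN' by shifting back 10:
  L -> B
  K -> A
  N -> D
Step 5: 'LKN' decrypts to 'BAD'.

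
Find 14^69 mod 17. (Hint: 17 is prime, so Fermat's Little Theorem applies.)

Step 1: Since 17 is prime, by Fermat's Little Theorem: 14^16 = 1 (mod 17).
Step 2: Reduce exponent: 69 mod 16 = 5.
Step 3: So 14^69 = 14^5 (mod 17).
Step 4: 14^5 mod 17 = 12.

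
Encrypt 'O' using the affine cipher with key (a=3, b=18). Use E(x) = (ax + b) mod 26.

Step 1: Convert 'O' to number: x = 14.
Step 2: E(14) = (3 * 14 + 18) mod 26 = 60 mod 26 = 8.
Step 3: Convert 8 back to letter: I.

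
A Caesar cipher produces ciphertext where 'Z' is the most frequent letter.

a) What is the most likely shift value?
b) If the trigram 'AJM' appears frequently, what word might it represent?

Step 1: In English, 'E' is the most frequent letter (12.7%).
Step 2: The most frequent ciphertext letter is 'Z' (position 25).
Step 3: Shift = (25 - 4) mod 26 = 21.
Step 4: Decrypt 'AJM' by shifting back 21:
  A -> F
  J -> O
  M -> R
Step 5: 'AJM' decrypts to 'FOR'.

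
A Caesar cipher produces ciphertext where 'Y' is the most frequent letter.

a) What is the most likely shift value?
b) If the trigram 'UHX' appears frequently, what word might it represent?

Step 1: In English, 'E' is the most frequent letter (12.7%).
Step 2: The most frequent ciphertext letter is 'Y' (position 24).
Step 3: Shift = (24 - 4) mod 26 = 20.
Step 4: Decrypt 'UHX' by shifting back 20:
  U -> A
  H -> N
  X -> D
Step 5: 'UHX' decrypts to 'AND'.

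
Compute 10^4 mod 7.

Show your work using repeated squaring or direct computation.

Step 1: Compute 10^4 mod 7 step by step, reducing modulo 7 at each step.
  10^1 mod 7 = 3
  10^2 mod 7 = (3 * 10) mod 7 = 2
  10^3 mod 7 = (2 * 10) mod 7 = 6
  10^4 mod 7 = (6 * 10) mod 7 = 4
Step 2: Result = 4.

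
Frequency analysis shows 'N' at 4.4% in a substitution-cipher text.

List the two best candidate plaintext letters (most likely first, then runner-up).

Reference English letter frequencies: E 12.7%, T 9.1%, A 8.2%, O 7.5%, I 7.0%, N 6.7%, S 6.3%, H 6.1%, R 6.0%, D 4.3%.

Step 1: Observed frequency of 'N' is 4.4%.
Step 2: Compute distances to each reference frequency and sort:
  D (4.3%): difference = 0.1% <-- BEST
  R (6.0%): difference = 1.6% <-- RUNNER-UP
  H (6.1%): difference = 1.7%
  S (6.3%): difference = 1.9%
  N (6.7%): difference = 2.3%
Step 3: Most likely is 'D' (4.3%, diff 0.1%); second most likely is 'R' (6.0%, diff 1.6%).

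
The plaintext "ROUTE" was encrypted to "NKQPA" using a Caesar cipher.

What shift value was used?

Step 1: Compare first letters: R (position 17) -> N (position 13).
Step 2: Shift = (13 - 17) mod 26 = 22.
The shift value is 22.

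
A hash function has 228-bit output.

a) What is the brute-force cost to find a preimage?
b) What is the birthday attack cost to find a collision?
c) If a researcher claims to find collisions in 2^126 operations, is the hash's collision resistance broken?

Step 1: Preimage resistance requires brute-force of 2^228 operations.
Step 2: Collision resistance (birthday bound) = 2^(228/2) = 2^114.
Step 3: The claimed attack costs 2^126 operations.
Step 4: Since 2^126 >= 2^114, the claimed attack is no faster than the generic birthday attack, so this does not break collision resistance.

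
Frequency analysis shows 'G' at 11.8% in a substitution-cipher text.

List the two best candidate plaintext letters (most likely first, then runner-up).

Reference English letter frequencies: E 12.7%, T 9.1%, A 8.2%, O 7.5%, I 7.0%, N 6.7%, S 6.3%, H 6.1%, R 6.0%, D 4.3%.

Step 1: Observed frequency of 'G' is 11.8%.
Step 2: Compute distances to each reference frequency and sort:
  E (12.7%): difference = 0.9% <-- BEST
  T (9.1%): difference = 2.7% <-- RUNNER-UP
  A (8.2%): difference = 3.6%
  O (7.5%): difference = 4.3%
  I (7.0%): difference = 4.8%
Step 3: Most likely is 'E' (12.7%, diff 0.9%); second most likely is 'T' (9.1%, diff 2.7%).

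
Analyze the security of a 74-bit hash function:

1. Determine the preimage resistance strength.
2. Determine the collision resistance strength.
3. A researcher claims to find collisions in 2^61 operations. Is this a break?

Step 1: Preimage resistance requires brute-force of 2^74 operations.
Step 2: Collision resistance (birthday bound) = 2^(74/2) = 2^37.
Step 3: The claimed attack costs 2^61 operations.
Step 4: Since 2^61 >= 2^37, the claimed attack is no faster than the generic birthday attack, so this does not break collision resistance.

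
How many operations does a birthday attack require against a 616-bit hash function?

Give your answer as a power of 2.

Step 1: The birthday paradox gives collision probability ~50% after sqrt(2^n) = 2^(n/2) hashes.
Step 2: For 616-bit output: 2^(616/2) = 2^308.
Step 3: Approximately 2^308 hash computations needed.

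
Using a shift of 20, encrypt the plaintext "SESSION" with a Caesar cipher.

Step 1: For each letter, shift forward by 20 positions (mod 26).
  S (position 18) -> position (18+20) mod 26 = 12 -> M
  E (position 4) -> position (4+20) mod 26 = 24 -> Y
  S (position 18) -> position (18+20) mod 26 = 12 -> M
  S (position 18) -> position (18+20) mod 26 = 12 -> M
  I (position 8) -> position (8+20) mod 26 = 2 -> C
  O (position 14) -> position (14+20) mod 26 = 8 -> I
  N (position 13) -> position (13+20) mod 26 = 7 -> H
Result: MYMMCIH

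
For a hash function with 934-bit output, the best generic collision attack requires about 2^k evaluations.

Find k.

Step 1: The hash has a 934-bit output.
Step 2: Collision resistance means it should be infeasible to find any x != y with h(x) = h(y).
By the birthday bound, a generic collision search succeeds after about sqrt(2^934) = 2^(934/2) = 2^467 evaluations.
Step 3: Security level = 467 bits.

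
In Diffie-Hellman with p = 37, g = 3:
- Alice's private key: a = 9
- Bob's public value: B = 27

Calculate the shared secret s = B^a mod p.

Step 1: s = B^a mod p = 27^9 mod 37.
  27^1 mod 37 = 27
  27^2 mod 37 = (27 * 27) mod 37 = 26
  27^3 mod 37 = (26 * 27) mod 37 = 36
  27^4 mod 37 = (36 * 27) mod 37 = 10
  27^5 mod 37 = (10 * 27) mod 37 = 11
  27^6 mod 37 = (11 * 27) mod 37 = 1
  27^7 mod 37 = (1 * 27) mod 37 = 27
  27^8 mod 37 = (27 * 27) mod 37 = 26
  27^9 mod 37 = (26 * 27) mod 37 = 36
Result: shared secret = 36.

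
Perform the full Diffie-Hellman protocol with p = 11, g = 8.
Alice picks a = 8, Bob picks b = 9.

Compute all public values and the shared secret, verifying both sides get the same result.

Step 1: A = g^a mod p = 8^8 mod 11 = 5.
Step 2: B = g^b mod p = 8^9 mod 11 = 7.
Step 3: Alice computes s = B^a mod p = 7^8 mod 11 = 9.
Step 4: Bob computes s = A^b mod p = 5^9 mod 11 = 9.
Both sides agree: shared secret = 9.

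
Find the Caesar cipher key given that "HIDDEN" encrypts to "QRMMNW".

Step 1: Compare first letters: H (position 7) -> Q (position 16).
Step 2: Shift = (16 - 7) mod 26 = 9.
The shift value is 9.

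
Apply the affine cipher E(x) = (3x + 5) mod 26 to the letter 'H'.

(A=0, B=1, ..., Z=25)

Step 1: Convert 'H' to number: x = 7.
Step 2: E(7) = (3 * 7 + 5) mod 26 = 26 mod 26 = 0.
Step 3: Convert 0 back to letter: A.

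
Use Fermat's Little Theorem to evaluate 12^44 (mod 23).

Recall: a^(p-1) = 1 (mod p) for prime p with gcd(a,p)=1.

Step 1: Since 23 is prime, by Fermat's Little Theorem: 12^22 = 1 (mod 23).
Step 2: Reduce exponent: 44 mod 22 = 0.
Step 3: So 12^44 = 12^0 (mod 23).
Step 4: 12^0 mod 23 = 1.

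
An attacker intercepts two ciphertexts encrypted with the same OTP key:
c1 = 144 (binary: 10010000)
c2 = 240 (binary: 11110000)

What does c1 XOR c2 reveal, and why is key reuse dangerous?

Step 1: c1 XOR c2 = (m1 XOR k) XOR (m2 XOR k).
Step 2: By XOR associativity/commutativity: = m1 XOR m2 XOR k XOR k = m1 XOR m2.
Step 3: 10010000 XOR 11110000 = 01100000 = 96.
Step 4: The key cancels out! An attacker learns m1 XOR m2 = 96, revealing the relationship between plaintexts.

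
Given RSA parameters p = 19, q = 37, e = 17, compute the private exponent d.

Step 1: n = 19 * 37 = 703.
Step 2: phi(n) = 18 * 36 = 648.
Step 3: Find d such that 17 * d = 1 (mod 648).
Step 4: d = 17^(-1) mod 648 = 305.
Verification: 17 * 305 = 5185 = 8 * 648 + 1.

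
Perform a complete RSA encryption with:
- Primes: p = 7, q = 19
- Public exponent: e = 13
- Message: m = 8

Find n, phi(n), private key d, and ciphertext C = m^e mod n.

Step 1: n = 7 * 19 = 133.
Step 2: phi(n) = (7-1)(19-1) = 6 * 18 = 108.
Step 3: Find d = 13^(-1) mod 108 = 25.
  Verify: 13 * 25 = 325 = 1 (mod 108).
Step 4: C = 8^13 mod 133 = 8.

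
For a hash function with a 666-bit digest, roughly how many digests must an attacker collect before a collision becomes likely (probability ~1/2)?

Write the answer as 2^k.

Step 1: The birthday paradox gives collision probability ~50% after sqrt(2^n) = 2^(n/2) hashes.
Step 2: For 666-bit output: 2^(666/2) = 2^333.
Step 3: Approximately 2^333 hash computations needed.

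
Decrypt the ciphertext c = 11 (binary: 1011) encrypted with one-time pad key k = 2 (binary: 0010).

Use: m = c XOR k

Step 1: XOR ciphertext with key:
  Ciphertext: 1011
  Key:        0010
  XOR:        1001
Step 2: Plaintext = 1001 = 9 in decimal.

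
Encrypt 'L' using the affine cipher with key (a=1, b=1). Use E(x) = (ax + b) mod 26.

Step 1: Convert 'L' to number: x = 11.
Step 2: E(11) = (1 * 11 + 1) mod 26 = 12 mod 26 = 12.
Step 3: Convert 12 back to letter: M.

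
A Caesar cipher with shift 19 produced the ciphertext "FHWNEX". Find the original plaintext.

Step 1: Reverse the shift by subtracting 19 from each letter position.
  F (position 5) -> position (5-19) mod 26 = 12 -> M
  H (position 7) -> position (7-19) mod 26 = 14 -> O
  W (position 22) -> position (22-19) mod 26 = 3 -> D
  N (position 13) -> position (13-19) mod 26 = 20 -> U
  E (position 4) -> position (4-19) mod 26 = 11 -> L
  X (position 23) -> position (23-19) mod 26 = 4 -> E
Decrypted message: MODULE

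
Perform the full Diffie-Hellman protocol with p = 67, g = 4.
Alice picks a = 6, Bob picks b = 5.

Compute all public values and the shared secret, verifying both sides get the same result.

Step 1: A = g^a mod p = 4^6 mod 67 = 9.
Step 2: B = g^b mod p = 4^5 mod 67 = 19.
Step 3: Alice computes s = B^a mod p = 19^6 mod 67 = 22.
Step 4: Bob computes s = A^b mod p = 9^5 mod 67 = 22.
Both sides agree: shared secret = 22.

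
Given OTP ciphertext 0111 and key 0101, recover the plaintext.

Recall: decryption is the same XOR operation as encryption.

Step 1: XOR ciphertext with key:
  Ciphertext: 0111
  Key:        0101
  XOR:        0010
Step 2: Plaintext = 0010 = 2 in decimal.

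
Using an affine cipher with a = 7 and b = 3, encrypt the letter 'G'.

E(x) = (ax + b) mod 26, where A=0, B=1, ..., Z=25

Step 1: Convert 'G' to number: x = 6.
Step 2: E(6) = (7 * 6 + 3) mod 26 = 45 mod 26 = 19.
Step 3: Convert 19 back to letter: T.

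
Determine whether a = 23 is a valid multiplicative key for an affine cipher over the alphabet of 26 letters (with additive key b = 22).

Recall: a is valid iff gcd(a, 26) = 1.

Step 1: Compute gcd(23, 26).
Step 2: gcd(23, 26) = 1.
Since gcd = 1, 23 is coprime with 26, so it is a valid key.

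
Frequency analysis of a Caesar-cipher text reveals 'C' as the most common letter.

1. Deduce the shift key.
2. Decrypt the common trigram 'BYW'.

Step 1: In English, 'E' is the most frequent letter (12.7%).
Step 2: The most frequent ciphertext letter is 'C' (position 2).
Step 3: Shift = (2 - 4) mod 26 = 24.
Step 4: Decrypt 'BYW' by shifting back 24:
  B -> D
  Y -> A
  W -> Y
Step 5: 'BYW' decrypts to 'DAY'.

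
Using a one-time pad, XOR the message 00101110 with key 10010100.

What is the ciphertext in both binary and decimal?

Step 1: Write out the XOR operation bit by bit:
  Message: 00101110
  Key:     10010100
  XOR:     10111010
Step 2: Convert to decimal: 10111010 = 186.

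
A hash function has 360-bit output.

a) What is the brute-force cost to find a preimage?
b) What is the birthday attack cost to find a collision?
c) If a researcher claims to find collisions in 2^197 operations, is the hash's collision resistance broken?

Step 1: Preimage resistance requires brute-force of 2^360 operations.
Step 2: Collision resistance (birthday bound) = 2^(360/2) = 2^180.
Step 3: The claimed attack costs 2^197 operations.
Step 4: Since 2^197 >= 2^180, the claimed attack is no faster than the generic birthday attack, so this does not break collision resistance.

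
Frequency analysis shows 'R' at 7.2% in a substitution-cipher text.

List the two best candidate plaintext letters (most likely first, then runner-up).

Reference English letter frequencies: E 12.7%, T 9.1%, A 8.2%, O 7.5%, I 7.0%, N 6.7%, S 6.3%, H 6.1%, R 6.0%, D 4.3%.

Step 1: Observed frequency of 'R' is 7.2%.
Step 2: Compute distances to each reference frequency and sort:
  I (7.0%): difference = 0.2% <-- BEST
  O (7.5%): difference = 0.3% <-- RUNNER-UP
  N (6.7%): difference = 0.5%
  S (6.3%): difference = 0.9%
  A (8.2%): difference = 1.0%
Step 3: Most likely is 'I' (7.0%, diff 0.2%); second most likely is 'O' (7.5%, diff 0.3%).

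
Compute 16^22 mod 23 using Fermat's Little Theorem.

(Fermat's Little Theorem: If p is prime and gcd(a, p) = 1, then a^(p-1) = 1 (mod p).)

Step 1: Since 23 is prime, by Fermat's Little Theorem: 16^22 = 1 (mod 23).
Step 2: Reduce exponent: 22 mod 22 = 0.
Step 3: So 16^22 = 16^0 (mod 23).
Step 4: 16^0 mod 23 = 1.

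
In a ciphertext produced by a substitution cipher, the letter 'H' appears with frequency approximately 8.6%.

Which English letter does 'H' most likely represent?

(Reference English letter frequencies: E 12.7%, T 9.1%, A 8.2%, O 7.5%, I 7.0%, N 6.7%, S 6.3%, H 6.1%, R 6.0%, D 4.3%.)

Step 1: The observed frequency is 8.6%.
Step 2: Compare with English frequencies:
  E: 12.7% (difference: 4.1%)
  T: 9.1% (difference: 0.5%)
  A: 8.2% (difference: 0.4%) <-- closest
  O: 7.5% (difference: 1.1%)
  I: 7.0% (difference: 1.6%)
  N: 6.7% (difference: 1.9%)
  S: 6.3% (difference: 2.3%)
  H: 6.1% (difference: 2.5%)
  R: 6.0% (difference: 2.6%)
  D: 4.3% (difference: 4.3%)
Step 3: 'H' most likely represents 'A' (frequency 8.2%).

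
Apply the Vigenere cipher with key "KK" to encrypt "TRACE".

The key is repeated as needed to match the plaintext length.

Step 1: Repeat key to match plaintext length:
  Plaintext: TRACE
  Key:       KKKKK
Step 2: Encrypt each letter:
  T(19) + K(10) = (19+10) mod 26 = 3 = D
  R(17) + K(10) = (17+10) mod 26 = 1 = B
  A(0) + K(10) = (0+10) mod 26 = 10 = K
  C(2) + K(10) = (2+10) mod 26 = 12 = M
  E(4) + K(10) = (4+10) mod 26 = 14 = O
Ciphertext: DBKMO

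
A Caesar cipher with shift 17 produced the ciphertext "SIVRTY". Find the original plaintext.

Step 1: Reverse the shift by subtracting 17 from each letter position.
  S (position 18) -> position (18-17) mod 26 = 1 -> B
  I (position 8) -> position (8-17) mod 26 = 17 -> R
  V (position 21) -> position (21-17) mod 26 = 4 -> E
  R (position 17) -> position (17-17) mod 26 = 0 -> A
  T (position 19) -> position (19-17) mod 26 = 2 -> C
  Y (position 24) -> position (24-17) mod 26 = 7 -> H
Decrypted message: BREACH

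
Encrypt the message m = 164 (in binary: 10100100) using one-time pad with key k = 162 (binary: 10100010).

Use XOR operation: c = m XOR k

Step 1: Write out the XOR operation bit by bit:
  Message: 10100100
  Key:     10100010
  XOR:     00000110
Step 2: Convert to decimal: 00000110 = 6.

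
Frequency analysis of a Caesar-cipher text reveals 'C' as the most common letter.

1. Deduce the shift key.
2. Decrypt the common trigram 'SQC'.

Step 1: In English, 'E' is the most frequent letter (12.7%).
Step 2: The most frequent ciphertext letter is 'C' (position 2).
Step 3: Shift = (2 - 4) mod 26 = 24.
Step 4: Decrypt 'SQC' by shifting back 24:
  S -> U
  Q -> S
  C -> E
Step 5: 'SQC' decrypts to 'USE'.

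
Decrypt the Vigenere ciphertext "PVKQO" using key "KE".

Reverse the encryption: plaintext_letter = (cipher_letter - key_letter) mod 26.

Step 1: Extend key: KEKEK
Step 2: Decrypt each letter (c - k) mod 26:
  P(15) - K(10) = (15-10) mod 26 = 5 = F
  V(21) - E(4) = (21-4) mod 26 = 17 = R
  K(10) - K(10) = (10-10) mod 26 = 0 = A
  Q(16) - E(4) = (16-4) mod 26 = 12 = M
  O(14) - K(10) = (14-10) mod 26 = 4 = E
Plaintext: FRAME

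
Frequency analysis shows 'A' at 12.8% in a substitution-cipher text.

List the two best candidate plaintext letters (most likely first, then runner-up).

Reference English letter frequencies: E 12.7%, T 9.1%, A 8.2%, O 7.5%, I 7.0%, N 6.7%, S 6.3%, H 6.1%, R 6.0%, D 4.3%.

Step 1: Observed frequency of 'A' is 12.8%.
Step 2: Compute distances to each reference frequency and sort:
  E (12.7%): difference = 0.1% <-- BEST
  T (9.1%): difference = 3.7% <-- RUNNER-UP
  A (8.2%): difference = 4.6%
  O (7.5%): difference = 5.3%
  I (7.0%): difference = 5.8%
Step 3: Most likely is 'E' (12.7%, diff 0.1%); second most likely is 'T' (9.1%, diff 3.7%).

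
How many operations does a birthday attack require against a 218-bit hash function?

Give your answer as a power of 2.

Step 1: The birthday paradox gives collision probability ~50% after sqrt(2^n) = 2^(n/2) hashes.
Step 2: For 218-bit output: 2^(218/2) = 2^109.
Step 3: Approximately 2^109 hash computations needed.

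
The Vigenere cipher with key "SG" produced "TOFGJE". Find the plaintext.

Step 1: Extend key: SGSGSG
Step 2: Decrypt each letter (c - k) mod 26:
  T(19) - S(18) = (19-18) mod 26 = 1 = B
  O(14) - G(6) = (14-6) mod 26 = 8 = I
  F(5) - S(18) = (5-18) mod 26 = 13 = N
  G(6) - G(6) = (6-6) mod 26 = 0 = A
  J(9) - S(18) = (9-18) mod 26 = 17 = R
  E(4) - G(6) = (4-6) mod 26 = 24 = Y
Plaintext: BINARY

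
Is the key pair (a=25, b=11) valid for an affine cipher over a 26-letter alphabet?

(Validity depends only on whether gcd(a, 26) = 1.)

Step 1: Compute gcd(25, 26).
Step 2: gcd(25, 26) = 1.
Since gcd = 1, 25 is coprime with 26, so it is a valid key.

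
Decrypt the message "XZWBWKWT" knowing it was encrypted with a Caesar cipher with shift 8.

Step 1: Reverse the shift by subtracting 8 from each letter position.
  X (position 23) -> position (23-8) mod 26 = 15 -> P
  Z (position 25) -> position (25-8) mod 26 = 17 -> R
  W (position 22) -> position (22-8) mod 26 = 14 -> O
  B (position 1) -> position (1-8) mod 26 = 19 -> T
  W (position 22) -> position (22-8) mod 26 = 14 -> O
  K (position 10) -> position (10-8) mod 26 = 2 -> C
  W (position 22) -> position (22-8) mod 26 = 14 -> O
  T (position 19) -> position (19-8) mod 26 = 11 -> L
Decrypted message: PROTOCOL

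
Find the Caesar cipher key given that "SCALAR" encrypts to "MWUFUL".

Step 1: Compare first letters: S (position 18) -> M (position 12).
Step 2: Shift = (12 - 18) mod 26 = 20.
The shift value is 20.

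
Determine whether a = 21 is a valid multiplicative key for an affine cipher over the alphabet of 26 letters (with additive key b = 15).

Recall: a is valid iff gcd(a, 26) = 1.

Step 1: Compute gcd(21, 26).
Step 2: gcd(21, 26) = 1.
Since gcd = 1, 21 is coprime with 26, so it is a valid key.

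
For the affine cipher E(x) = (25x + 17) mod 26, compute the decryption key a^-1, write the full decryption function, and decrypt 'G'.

Step 1: Find a^-1, the modular inverse of 25 mod 26.
Step 2: We need 25 * a^-1 = 1 (mod 26).
Step 3: 25 * 25 = 625 = 24 * 26 + 1, so a^-1 = 25.
Step 4: D(y) = 25(y - 17) mod 26.
Step 5: Apply to 'G' (y = 6): D(6) = 25 * (6 - 17) mod 26 = 25 * -11 mod 26 = 11 -> 'L'.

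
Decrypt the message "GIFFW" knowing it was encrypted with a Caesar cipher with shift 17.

Step 1: Reverse the shift by subtracting 17 from each letter position.
  G (position 6) -> position (6-17) mod 26 = 15 -> P
  I (position 8) -> position (8-17) mod 26 = 17 -> R
  F (position 5) -> position (5-17) mod 26 = 14 -> O
  F (position 5) -> position (5-17) mod 26 = 14 -> O
  W (position 22) -> position (22-17) mod 26 = 5 -> F
Decrypted message: PROOF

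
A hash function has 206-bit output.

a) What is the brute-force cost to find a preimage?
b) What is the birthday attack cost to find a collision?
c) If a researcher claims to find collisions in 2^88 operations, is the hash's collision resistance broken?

Step 1: Preimage resistance requires brute-force of 2^206 operations.
Step 2: Collision resistance (birthday bound) = 2^(206/2) = 2^103.
Step 3: The claimed attack costs 2^88 operations.
Step 4: Since 2^88 < 2^103, the claimed attack beats the generic birthday bound, so collision resistance is broken.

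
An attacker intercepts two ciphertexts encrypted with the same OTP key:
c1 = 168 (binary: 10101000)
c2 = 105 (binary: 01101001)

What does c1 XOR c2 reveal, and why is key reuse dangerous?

Step 1: c1 XOR c2 = (m1 XOR k) XOR (m2 XOR k).
Step 2: By XOR associativity/commutativity: = m1 XOR m2 XOR k XOR k = m1 XOR m2.
Step 3: 10101000 XOR 01101001 = 11000001 = 193.
Step 4: The key cancels out! An attacker learns m1 XOR m2 = 193, revealing the relationship between plaintexts.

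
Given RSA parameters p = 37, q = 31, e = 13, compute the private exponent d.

Step 1: n = 37 * 31 = 1147.
Step 2: phi(n) = 36 * 30 = 1080.
Step 3: Find d such that 13 * d = 1 (mod 1080).
Step 4: d = 13^(-1) mod 1080 = 997.
Verification: 13 * 997 = 12961 = 12 * 1080 + 1.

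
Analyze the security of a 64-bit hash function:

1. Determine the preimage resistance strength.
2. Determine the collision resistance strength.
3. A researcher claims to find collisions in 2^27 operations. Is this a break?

Step 1: Preimage resistance requires brute-force of 2^64 operations.
Step 2: Collision resistance (birthday bound) = 2^(64/2) = 2^32.
Step 3: The claimed attack costs 2^27 operations.
Step 4: Since 2^27 < 2^32, the claimed attack beats the generic birthday bound, so collision resistance is broken.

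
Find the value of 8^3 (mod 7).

Step 1: Compute 8^3 mod 7 step by step, reducing modulo 7 at each step.
  8^1 mod 7 = 1
  8^2 mod 7 = (1 * 8) mod 7 = 1
  8^3 mod 7 = (1 * 8) mod 7 = 1
Step 2: Result = 1.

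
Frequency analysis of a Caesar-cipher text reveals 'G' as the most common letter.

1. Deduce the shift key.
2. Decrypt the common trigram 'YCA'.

Step 1: In English, 'E' is the most frequent letter (12.7%).
Step 2: The most frequent ciphertext letter is 'G' (position 6).
Step 3: Shift = (6 - 4) mod 26 = 2.
Step 4: Decrypt 'YCA' by shifting back 2:
  Y -> W
  C -> A
  A -> Y
Step 5: 'YCA' decrypts to 'WAY'.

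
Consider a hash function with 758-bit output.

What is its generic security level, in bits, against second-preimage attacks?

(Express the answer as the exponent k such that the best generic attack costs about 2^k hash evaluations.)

Step 1: The hash has a 758-bit output.
Step 2: Second-preimage resistance means: given a specific input x, it should be infeasible to find a different y with h(y) = h(x).
With a 758-bit output, a generic search for a second preimage costs about 2^758 evaluations (each trial matches the fixed target with probability 2^-758).
Step 3: Security level = 758 bits.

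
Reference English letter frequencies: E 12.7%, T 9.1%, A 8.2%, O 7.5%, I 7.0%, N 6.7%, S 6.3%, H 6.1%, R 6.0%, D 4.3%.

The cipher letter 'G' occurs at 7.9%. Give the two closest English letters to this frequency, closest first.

Step 1: Observed frequency of 'G' is 7.9%.
Step 2: Compute distances to each reference frequency and sort:
  A (8.2%): difference = 0.3% <-- BEST
  O (7.5%): difference = 0.4% <-- RUNNER-UP
  I (7.0%): difference = 0.9%
  T (9.1%): difference = 1.2%
  N (6.7%): difference = 1.2%
Step 3: Most likely is 'A' (8.2%, diff 0.3%); second most likely is 'O' (7.5%, diff 0.4%).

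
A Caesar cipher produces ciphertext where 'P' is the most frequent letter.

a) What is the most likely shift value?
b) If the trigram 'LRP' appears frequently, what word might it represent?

Step 1: In English, 'E' is the most frequent letter (12.7%).
Step 2: The most frequent ciphertext letter is 'P' (position 15).
Step 3: Shift = (15 - 4) mod 26 = 11.
Step 4: Decrypt 'LRP' by shifting back 11:
  L -> A
  R -> G
  P -> E
Step 5: 'LRP' decrypts to 'AGE'.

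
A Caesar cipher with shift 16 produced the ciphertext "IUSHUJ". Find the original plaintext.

Step 1: Reverse the shift by subtracting 16 from each letter position.
  I (position 8) -> position (8-16) mod 26 = 18 -> S
  U (position 20) -> position (20-16) mod 26 = 4 -> E
  S (position 18) -> position (18-16) mod 26 = 2 -> C
  H (position 7) -> position (7-16) mod 26 = 17 -> R
  U (position 20) -> position (20-16) mod 26 = 4 -> E
  J (position 9) -> position (9-16) mod 26 = 19 -> T
Decrypted message: SECRET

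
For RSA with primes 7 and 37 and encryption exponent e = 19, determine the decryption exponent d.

Step 1: n = 7 * 37 = 259.
Step 2: phi(n) = 6 * 36 = 216.
Step 3: Find d such that 19 * d = 1 (mod 216).
Step 4: d = 19^(-1) mod 216 = 91.
Verification: 19 * 91 = 1729 = 8 * 216 + 1.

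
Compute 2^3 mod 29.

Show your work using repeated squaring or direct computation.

Step 1: Compute 2^3 mod 29 step by step, reducing modulo 29 at each step.
  2^1 mod 29 = 2
  2^2 mod 29 = (2 * 2) mod 29 = 4
  2^3 mod 29 = (4 * 2) mod 29 = 8
Step 2: Result = 8.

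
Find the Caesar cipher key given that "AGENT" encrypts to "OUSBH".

Step 1: Compare first letters: A (position 0) -> O (position 14).
Step 2: Shift = (14 - 0) mod 26 = 14.
The shift value is 14.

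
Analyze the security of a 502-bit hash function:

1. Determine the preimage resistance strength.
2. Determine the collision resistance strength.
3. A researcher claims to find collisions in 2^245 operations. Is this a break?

Step 1: Preimage resistance requires brute-force of 2^502 operations.
Step 2: Collision resistance (birthday bound) = 2^(502/2) = 2^251.
Step 3: The claimed attack costs 2^245 operations.
Step 4: Since 2^245 < 2^251, the claimed attack beats the generic birthday bound, so collision resistance is broken.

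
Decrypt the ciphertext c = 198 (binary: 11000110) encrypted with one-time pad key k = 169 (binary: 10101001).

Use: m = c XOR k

Step 1: XOR ciphertext with key:
  Ciphertext: 11000110
  Key:        10101001
  XOR:        01101111
Step 2: Plaintext = 01101111 = 111 in decimal.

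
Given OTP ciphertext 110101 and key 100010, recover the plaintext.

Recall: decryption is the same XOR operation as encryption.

Step 1: XOR ciphertext with key:
  Ciphertext: 110101
  Key:        100010
  XOR:        010111
Step 2: Plaintext = 010111 = 23 in decimal.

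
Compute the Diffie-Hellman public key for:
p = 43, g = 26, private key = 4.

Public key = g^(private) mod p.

Step 1: A = g^a mod p = 26^4 mod 43.
  26^1 mod 43 = 26
  26^2 mod 43 = (26 * 26) mod 43 = 31
  26^3 mod 43 = (31 * 26) mod 43 = 32
  26^4 mod 43 = (32 * 26) mod 43 = 15
Result: A = 15.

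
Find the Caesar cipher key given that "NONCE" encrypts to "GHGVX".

Step 1: Compare first letters: N (position 13) -> G (position 6).
Step 2: Shift = (6 - 13) mod 26 = 19.
The shift value is 19.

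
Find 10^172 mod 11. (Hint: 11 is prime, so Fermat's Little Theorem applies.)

Step 1: Since 11 is prime, by Fermat's Little Theorem: 10^10 = 1 (mod 11).
Step 2: Reduce exponent: 172 mod 10 = 2.
Step 3: So 10^172 = 10^2 (mod 11).
Step 4: 10^2 mod 11 = 1.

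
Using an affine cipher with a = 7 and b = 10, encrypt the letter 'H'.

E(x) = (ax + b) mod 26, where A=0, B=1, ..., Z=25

Step 1: Convert 'H' to number: x = 7.
Step 2: E(7) = (7 * 7 + 10) mod 26 = 59 mod 26 = 7.
Step 3: Convert 7 back to letter: H.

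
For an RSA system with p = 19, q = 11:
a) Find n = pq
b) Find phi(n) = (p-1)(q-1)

Step 1: n = p * q = 19 * 11 = 209.
Step 2: phi(n) = (p-1)(q-1) = 18 * 10 = 180.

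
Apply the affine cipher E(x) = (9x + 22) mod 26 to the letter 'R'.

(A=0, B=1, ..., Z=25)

Step 1: Convert 'R' to number: x = 17.
Step 2: E(17) = (9 * 17 + 22) mod 26 = 175 mod 26 = 19.
Step 3: Convert 19 back to letter: T.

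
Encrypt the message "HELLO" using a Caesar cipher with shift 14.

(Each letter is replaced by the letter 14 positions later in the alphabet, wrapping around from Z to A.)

Step 1: For each letter, shift forward by 14 positions (mod 26).
  H (position 7) -> position (7+14) mod 26 = 21 -> V
  E (position 4) -> position (4+14) mod 26 = 18 -> S
  L (position 11) -> position (11+14) mod 26 = 25 -> Z
  L (position 11) -> position (11+14) mod 26 = 25 -> Z
  O (position 14) -> position (14+14) mod 26 = 2 -> C
Result: VSZZC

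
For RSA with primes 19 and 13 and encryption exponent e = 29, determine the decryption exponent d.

Step 1: n = 19 * 13 = 247.
Step 2: phi(n) = 18 * 12 = 216.
Step 3: Find d such that 29 * d = 1 (mod 216).
Step 4: d = 29^(-1) mod 216 = 149.
Verification: 29 * 149 = 4321 = 20 * 216 + 1.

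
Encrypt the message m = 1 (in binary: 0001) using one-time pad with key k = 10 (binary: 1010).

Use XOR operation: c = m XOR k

Step 1: Write out the XOR operation bit by bit:
  Message: 0001
  Key:     1010
  XOR:     1011
Step 2: Convert to decimal: 1011 = 11.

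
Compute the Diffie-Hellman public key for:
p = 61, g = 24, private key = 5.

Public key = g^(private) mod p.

Step 1: A = g^a mod p = 24^5 mod 61.
  24^1 mod 61 = 24
  24^2 mod 61 = (24 * 24) mod 61 = 27
  24^3 mod 61 = (27 * 24) mod 61 = 38
  24^4 mod 61 = (38 * 24) mod 61 = 58
  24^5 mod 61 = (58 * 24) mod 61 = 50
Result: A = 50.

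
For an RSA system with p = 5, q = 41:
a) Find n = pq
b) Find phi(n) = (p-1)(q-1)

Step 1: n = p * q = 5 * 41 = 205.
Step 2: phi(n) = (p-1)(q-1) = 4 * 40 = 160.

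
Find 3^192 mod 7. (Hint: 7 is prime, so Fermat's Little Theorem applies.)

Step 1: Since 7 is prime, by Fermat's Little Theorem: 3^6 = 1 (mod 7).
Step 2: Reduce exponent: 192 mod 6 = 0.
Step 3: So 3^192 = 3^0 (mod 7).
Step 4: 3^0 mod 7 = 1.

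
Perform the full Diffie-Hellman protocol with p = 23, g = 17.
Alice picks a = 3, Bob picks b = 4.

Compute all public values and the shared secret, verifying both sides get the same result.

Step 1: A = g^a mod p = 17^3 mod 23 = 14.
Step 2: B = g^b mod p = 17^4 mod 23 = 8.
Step 3: Alice computes s = B^a mod p = 8^3 mod 23 = 6.
Step 4: Bob computes s = A^b mod p = 14^4 mod 23 = 6.
Both sides agree: shared secret = 6.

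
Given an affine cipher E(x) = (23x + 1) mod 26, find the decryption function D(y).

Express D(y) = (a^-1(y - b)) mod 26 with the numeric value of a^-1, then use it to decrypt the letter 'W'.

Step 1: Find a^-1, the modular inverse of 23 mod 26.
Step 2: We need 23 * a^-1 = 1 (mod 26).
Step 3: 23 * 17 = 391 = 15 * 26 + 1, so a^-1 = 17.
Step 4: D(y) = 17(y - 1) mod 26.
Step 5: Apply to 'W' (y = 22): D(22) = 17 * (22 - 1) mod 26 = 17 * 21 mod 26 = 19 -> 'T'.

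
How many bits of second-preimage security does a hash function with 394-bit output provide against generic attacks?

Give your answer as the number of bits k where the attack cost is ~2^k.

Step 1: The hash has a 394-bit output.
Step 2: Second-preimage resistance means: given a specific input x, it should be infeasible to find a different y with h(y) = h(x).
With a 394-bit output, a generic search for a second preimage costs about 2^394 evaluations (each trial matches the fixed target with probability 2^-394).
Step 3: Security level = 394 bits.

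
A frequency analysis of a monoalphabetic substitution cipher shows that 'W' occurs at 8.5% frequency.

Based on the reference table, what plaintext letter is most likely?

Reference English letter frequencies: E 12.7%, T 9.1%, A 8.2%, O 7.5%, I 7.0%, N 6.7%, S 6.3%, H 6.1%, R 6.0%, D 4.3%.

Step 1: The observed frequency is 8.5%.
Step 2: Compare with English frequencies:
  E: 12.7% (difference: 4.2%)
  T: 9.1% (difference: 0.6%)
  A: 8.2% (difference: 0.3%) <-- closest
  O: 7.5% (difference: 1.0%)
  I: 7.0% (difference: 1.5%)
  N: 6.7% (difference: 1.8%)
  S: 6.3% (difference: 2.2%)
  H: 6.1% (difference: 2.4%)
  R: 6.0% (difference: 2.5%)
  D: 4.3% (difference: 4.2%)
Step 3: 'W' most likely represents 'A' (frequency 8.2%).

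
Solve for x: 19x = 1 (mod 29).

Step 1: We need x such that 19 * x = 1 (mod 29).
Step 2: Using the extended Euclidean algorithm or trial:
  19 * 26 = 494 = 17 * 29 + 1.
Step 3: Since 494 mod 29 = 1, the inverse is x = 26.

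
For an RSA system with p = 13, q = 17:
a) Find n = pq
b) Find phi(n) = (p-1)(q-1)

Step 1: n = p * q = 13 * 17 = 221.
Step 2: phi(n) = (p-1)(q-1) = 12 * 16 = 192.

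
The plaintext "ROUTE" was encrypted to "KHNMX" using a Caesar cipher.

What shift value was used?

Step 1: Compare first letters: R (position 17) -> K (position 10).
Step 2: Shift = (10 - 17) mod 26 = 19.
The shift value is 19.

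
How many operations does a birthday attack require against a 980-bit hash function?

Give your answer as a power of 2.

Step 1: The birthday paradox gives collision probability ~50% after sqrt(2^n) = 2^(n/2) hashes.
Step 2: For 980-bit output: 2^(980/2) = 2^490.
Step 3: Approximately 2^490 hash computations needed.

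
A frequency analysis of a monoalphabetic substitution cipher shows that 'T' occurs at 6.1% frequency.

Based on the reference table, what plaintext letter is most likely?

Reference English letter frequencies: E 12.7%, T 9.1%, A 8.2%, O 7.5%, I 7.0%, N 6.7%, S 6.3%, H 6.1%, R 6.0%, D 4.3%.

Step 1: The observed frequency is 6.1%.
Step 2: Compare with English frequencies:
  E: 12.7% (difference: 6.6%)
  T: 9.1% (difference: 3.0%)
  A: 8.2% (difference: 2.1%)
  O: 7.5% (difference: 1.4%)
  I: 7.0% (difference: 0.9%)
  N: 6.7% (difference: 0.6%)
  S: 6.3% (difference: 0.2%)
  H: 6.1% (difference: 0.0%) <-- closest
  R: 6.0% (difference: 0.1%)
  D: 4.3% (difference: 1.8%)
Step 3: 'T' most likely represents 'H' (frequency 6.1%).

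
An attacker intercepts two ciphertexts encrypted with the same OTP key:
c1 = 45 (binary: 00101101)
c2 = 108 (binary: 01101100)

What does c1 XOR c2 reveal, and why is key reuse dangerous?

Step 1: c1 XOR c2 = (m1 XOR k) XOR (m2 XOR k).
Step 2: By XOR associativity/commutativity: = m1 XOR m2 XOR k XOR k = m1 XOR m2.
Step 3: 00101101 XOR 01101100 = 01000001 = 65.
Step 4: The key cancels out! An attacker learns m1 XOR m2 = 65, revealing the relationship between plaintexts.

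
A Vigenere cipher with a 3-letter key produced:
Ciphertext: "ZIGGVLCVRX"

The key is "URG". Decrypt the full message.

Step 1: Key 'URG' has length 3. Extended key: URGURGURGU
Step 2: Decrypt each position:
  Z(25) - U(20) = 5 = F
  I(8) - R(17) = 17 = R
  G(6) - G(6) = 0 = A
  G(6) - U(20) = 12 = M
  V(21) - R(17) = 4 = E
  L(11) - G(6) = 5 = F
  C(2) - U(20) = 8 = I
  V(21) - R(17) = 4 = E
  R(17) - G(6) = 11 = L
  X(23) - U(20) = 3 = D
Plaintext: FRAMEFIELD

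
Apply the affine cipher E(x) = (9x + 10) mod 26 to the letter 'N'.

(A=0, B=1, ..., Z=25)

Step 1: Convert 'N' to number: x = 13.
Step 2: E(13) = (9 * 13 + 10) mod 26 = 127 mod 26 = 23.
Step 3: Convert 23 back to letter: X.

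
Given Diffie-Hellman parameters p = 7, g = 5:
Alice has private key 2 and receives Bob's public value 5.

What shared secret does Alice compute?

Step 1: s = B^a mod p = 5^2 mod 7.
  5^1 mod 7 = 5
  5^2 mod 7 = (5 * 5) mod 7 = 4
Result: shared secret = 4.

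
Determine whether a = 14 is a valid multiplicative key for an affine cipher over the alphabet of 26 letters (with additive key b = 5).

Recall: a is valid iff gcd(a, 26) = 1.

Step 1: Compute gcd(14, 26).
Step 2: gcd(14, 26) = 2.
Since gcd = 2 != 1, 14 shares a common factor with 26, so it cannot be used.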